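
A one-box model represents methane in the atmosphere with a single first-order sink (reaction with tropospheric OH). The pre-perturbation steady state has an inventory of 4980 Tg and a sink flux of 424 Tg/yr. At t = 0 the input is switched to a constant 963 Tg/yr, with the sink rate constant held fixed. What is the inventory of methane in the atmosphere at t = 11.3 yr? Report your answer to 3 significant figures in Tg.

8890 Tg

Residence time τ = M₀/F₀ = 11.75 yr. The eventual steady state is M_∞ = M₀·(F₁/F₀) = 4980 × 963/424 = 11311 Tg.
The anomaly ΔM(t) = M(t) − M_∞ decays as ΔM₀·e^(−t/τ) with ΔM₀ = 4980 − 11311 = −6331 Tg.
At t = 11.3 yr, e^(−t/τ) = e^(−0.9621) = 0.3821, so ΔM = −2419 Tg and M = 11311 − 2419 = 8891.8 Tg.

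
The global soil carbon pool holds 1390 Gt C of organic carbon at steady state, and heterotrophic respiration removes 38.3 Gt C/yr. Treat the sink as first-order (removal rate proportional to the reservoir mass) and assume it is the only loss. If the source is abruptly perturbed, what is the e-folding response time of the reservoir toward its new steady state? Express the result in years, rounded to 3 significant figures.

For a linear reservoir the response time equals the residence time τ = M/F.
τ = 1390 / 38.3 = 36.29 yr.

36.3 yr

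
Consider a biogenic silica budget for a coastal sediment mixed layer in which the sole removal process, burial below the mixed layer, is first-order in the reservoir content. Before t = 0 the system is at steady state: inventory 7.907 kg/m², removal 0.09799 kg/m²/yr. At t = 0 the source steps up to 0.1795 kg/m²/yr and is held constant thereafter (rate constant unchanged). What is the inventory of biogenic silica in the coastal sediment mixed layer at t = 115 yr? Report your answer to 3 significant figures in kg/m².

12.9 kg/m²

Residence time τ = M₀/F₀ = 80.69 yr. The eventual steady state is M_∞ = M₀·(F₁/F₀) = 7.907 × 0.1795/0.09799 = 14.484 kg/m².
The anomaly ΔM(t) = M(t) − M_∞ decays as ΔM₀·e^(−t/τ) with ΔM₀ = 7.907 − 14.484 = −6.577 kg/m².
At t = 115 yr, e^(−t/τ) = e^(−1.425) = 0.2405, so ΔM = −1.582 kg/m² and M = 14.484 − 1.582 = 12.903 kg/m².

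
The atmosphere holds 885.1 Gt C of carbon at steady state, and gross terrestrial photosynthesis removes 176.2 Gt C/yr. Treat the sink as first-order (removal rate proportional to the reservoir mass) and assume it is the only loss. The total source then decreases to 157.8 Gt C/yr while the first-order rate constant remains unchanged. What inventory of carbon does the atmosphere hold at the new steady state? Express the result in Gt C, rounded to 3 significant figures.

793 Gt C

Rate constant k = F/M = 176.2 / 885.1 = 0.1991 yr⁻¹.
At the new steady state, source = k·M_new ⇒ M_new = 157.8 / 0.1991 = 792.7 Gt C.
(Equivalently M_new = M × F_new/F_old = 885.1 × 157.8/176.2.)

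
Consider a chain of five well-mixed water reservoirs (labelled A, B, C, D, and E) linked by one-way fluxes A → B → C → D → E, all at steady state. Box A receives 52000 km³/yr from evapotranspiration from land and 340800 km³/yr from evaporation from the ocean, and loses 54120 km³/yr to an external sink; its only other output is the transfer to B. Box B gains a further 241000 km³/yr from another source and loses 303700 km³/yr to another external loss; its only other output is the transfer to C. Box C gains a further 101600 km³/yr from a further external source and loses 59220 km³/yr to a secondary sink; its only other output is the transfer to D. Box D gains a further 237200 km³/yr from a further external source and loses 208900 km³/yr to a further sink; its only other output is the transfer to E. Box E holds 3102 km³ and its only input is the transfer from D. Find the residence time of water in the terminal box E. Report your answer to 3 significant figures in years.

0.00895 yr

Box A: F(A→B) = (52000 + 340800) − 54120 = 338680 km³/yr.
Box B: F(B→C) = (338680 + 241000) − 303700 = 275980 km³/yr.
Box C: F(C→D) = (275980 + 101600) − 59220 = 318360 km³/yr.
Box D: F(D→E) = (318360 + 237200) − 208900 = 346660 km³/yr.
Box E throughput = its input = 346660 km³/yr; τ = 3102 / 346660 = 0.008948 yr.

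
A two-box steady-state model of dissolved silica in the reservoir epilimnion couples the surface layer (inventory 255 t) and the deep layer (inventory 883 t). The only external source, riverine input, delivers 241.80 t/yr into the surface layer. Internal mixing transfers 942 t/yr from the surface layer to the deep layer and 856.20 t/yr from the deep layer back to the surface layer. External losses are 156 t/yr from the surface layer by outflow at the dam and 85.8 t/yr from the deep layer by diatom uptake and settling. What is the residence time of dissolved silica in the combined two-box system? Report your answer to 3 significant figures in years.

4.71 yr

Treat the two boxes together as one reservoir: the mixing fluxes between them are internal recycling, so τ = ΣM / Σ(external losses).
M_total = 255 + 883 = 1138.0 t.
ΣF_external_out = 156 + 85.8 = 241.80 t/yr.
τ = M_total / ΣF_ext = 1138.0 / 241.80 = 4.706 yr.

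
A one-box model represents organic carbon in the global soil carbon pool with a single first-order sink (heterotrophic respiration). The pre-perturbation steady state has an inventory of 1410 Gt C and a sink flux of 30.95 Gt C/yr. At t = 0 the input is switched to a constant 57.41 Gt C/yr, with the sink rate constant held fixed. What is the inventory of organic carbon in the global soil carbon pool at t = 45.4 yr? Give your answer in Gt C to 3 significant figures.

τ = M₀/F₀ = 1410/30.95 = 45.56 yr; rate constant k = 1/τ.
New steady state M_∞ = F₁/k = F₁·τ = 57.41 × 45.56 = 2615.4 Gt C.
M(t) = M_∞ + (M₀ − M_∞)·e^(−t/τ); t/τ = 45.4/45.56 = 0.9965, so e^(−t/τ) = 0.3692.
M(t) = 2615.4 − 1205 × 0.3692 = 2170.5 Gt C.

2170 Gt C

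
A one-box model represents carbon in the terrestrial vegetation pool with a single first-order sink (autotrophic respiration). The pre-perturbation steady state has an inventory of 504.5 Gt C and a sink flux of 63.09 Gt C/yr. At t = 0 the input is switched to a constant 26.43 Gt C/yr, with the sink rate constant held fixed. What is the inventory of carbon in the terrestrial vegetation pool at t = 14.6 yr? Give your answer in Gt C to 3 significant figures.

259 Gt C

The sink rate constant is k = F₀/M₀ = 63.09/504.5 = 0.1251 yr⁻¹.
Solving dM/dt = F₁ − kM with M(0) = M₀ gives M(t) = F₁/k + (M₀ − F₁/k)·e^(−kt).
F₁/k = 26.43/0.1251 = 211.35 Gt C; kt = 0.1251 × 14.6 = 1.826, e^(−kt) = 0.1611.
M(14.6) = 211.35 + (504.5 − 211.35) × 0.1611 = 211.35 + 47.22 = 258.57 Gt C.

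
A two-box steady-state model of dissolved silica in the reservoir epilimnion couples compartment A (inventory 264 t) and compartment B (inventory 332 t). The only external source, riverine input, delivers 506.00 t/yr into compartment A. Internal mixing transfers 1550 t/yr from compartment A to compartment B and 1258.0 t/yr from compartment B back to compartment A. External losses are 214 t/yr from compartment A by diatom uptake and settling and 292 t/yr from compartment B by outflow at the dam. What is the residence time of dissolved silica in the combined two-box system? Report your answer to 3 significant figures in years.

1.18 yr

Residence time in the combined system uses the total inventory and the total *external* removal — internal exchanges between the two boxes cancel.
M_total = 264 + 332 = 596.00 t.
ΣF_external_out = 214 + 292 = 506.00 t/yr.
τ = M_total / ΣF_ext = 596.00 / 506.00 = 1.178 yr.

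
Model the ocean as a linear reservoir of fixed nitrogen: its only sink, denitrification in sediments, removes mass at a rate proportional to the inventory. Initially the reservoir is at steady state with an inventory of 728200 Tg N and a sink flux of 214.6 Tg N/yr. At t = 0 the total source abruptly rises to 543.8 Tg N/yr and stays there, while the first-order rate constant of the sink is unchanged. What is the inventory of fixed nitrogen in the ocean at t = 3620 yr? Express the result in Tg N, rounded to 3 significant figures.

Residence time τ = M₀/F₀ = 3393 yr. The eventual steady state is M_∞ = M₀·(F₁/F₀) = 728200 × 543.8/214.6 = 1.8453×10^6 Tg N.
The anomaly ΔM(t) = M(t) − M_∞ decays as ΔM₀·e^(−t/τ) with ΔM₀ = 728200 − 1.8453×10^6 = −1.117×10^6 Tg N.
At t = 3620 yr, e^(−t/τ) = e^(−1.067) = 0.3441, so ΔM = −384400 Tg N and M = 1.8453×10^6 − 384400 = 1.4609×10^6 Tg N.

1.46×10^6 Tg N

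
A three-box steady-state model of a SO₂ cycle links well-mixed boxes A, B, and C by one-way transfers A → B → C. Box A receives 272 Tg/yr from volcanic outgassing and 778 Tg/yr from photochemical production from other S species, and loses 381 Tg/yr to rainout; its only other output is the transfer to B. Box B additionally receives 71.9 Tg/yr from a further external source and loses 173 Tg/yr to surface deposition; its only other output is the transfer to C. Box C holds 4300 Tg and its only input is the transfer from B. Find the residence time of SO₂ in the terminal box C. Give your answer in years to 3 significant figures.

Box A: F(A→B) = (272 + 778) − 381 = 669.00 Tg/yr.
Box B: F(B→C) = (669.00 + 71.9) − 173 = 567.90 Tg/yr.
Box C throughput = its input = 567.90 Tg/yr; τ = 4300 / 567.90 = 7.572 yr.

7.57 yr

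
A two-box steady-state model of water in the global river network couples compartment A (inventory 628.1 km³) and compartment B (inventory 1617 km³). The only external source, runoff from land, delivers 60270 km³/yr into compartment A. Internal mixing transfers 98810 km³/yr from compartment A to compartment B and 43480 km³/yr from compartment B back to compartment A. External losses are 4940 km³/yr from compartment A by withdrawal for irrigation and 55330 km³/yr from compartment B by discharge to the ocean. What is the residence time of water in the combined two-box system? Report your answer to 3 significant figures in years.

For the system as a whole, the A↔B exchange is internal and contributes nothing to the throughput; only the external sinks remove mass.
M_total = 628.1 + 1617 = 2245.1 km³.
ΣF_external_out = 4940 + 55330 = 60270 km³/yr.
τ = M_total / ΣF_ext = 2245.1 / 60270 = 0.03725 yr.

0.0373 yr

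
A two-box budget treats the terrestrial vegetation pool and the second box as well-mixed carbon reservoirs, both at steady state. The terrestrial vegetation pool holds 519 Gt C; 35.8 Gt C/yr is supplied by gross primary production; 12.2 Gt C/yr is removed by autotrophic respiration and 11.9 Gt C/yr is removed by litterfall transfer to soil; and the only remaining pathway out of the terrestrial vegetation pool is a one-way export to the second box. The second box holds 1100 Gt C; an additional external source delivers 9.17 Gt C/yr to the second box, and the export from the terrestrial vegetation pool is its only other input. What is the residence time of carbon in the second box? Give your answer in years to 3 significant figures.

Balance the terrestrial vegetation pool: ΣF_in = 35.800 Gt C/yr.
Export to the second box = ΣF_in − (12.2 + 11.9) = 11.700 Gt C/yr.
Total input to the second box = 11.700 + 9.17 = 20.870 Gt C/yr; at steady state this equals its total output.
τ = M / F = 1100 / 20.870 = 52.71 yr.

52.7 yr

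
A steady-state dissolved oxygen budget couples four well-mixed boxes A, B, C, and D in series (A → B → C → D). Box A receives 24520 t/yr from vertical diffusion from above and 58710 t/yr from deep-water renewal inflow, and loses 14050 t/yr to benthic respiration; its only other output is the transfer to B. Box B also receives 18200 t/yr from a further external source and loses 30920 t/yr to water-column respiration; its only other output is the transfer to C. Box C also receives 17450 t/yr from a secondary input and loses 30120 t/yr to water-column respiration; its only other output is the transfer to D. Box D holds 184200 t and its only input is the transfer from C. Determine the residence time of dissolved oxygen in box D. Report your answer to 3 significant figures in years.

4.21 yr

Box A: F(A→B) = (24520 + 58710) − 14050 = 69180 t/yr.
Box B: F(B→C) = (69180 + 18200) − 30920 = 56460 t/yr.
Box C: F(C→D) = (56460 + 17450) − 30120 = 43790 t/yr.
Box D throughput = its input = 43790 t/yr; τ = 184200 / 43790 = 4.206 yr.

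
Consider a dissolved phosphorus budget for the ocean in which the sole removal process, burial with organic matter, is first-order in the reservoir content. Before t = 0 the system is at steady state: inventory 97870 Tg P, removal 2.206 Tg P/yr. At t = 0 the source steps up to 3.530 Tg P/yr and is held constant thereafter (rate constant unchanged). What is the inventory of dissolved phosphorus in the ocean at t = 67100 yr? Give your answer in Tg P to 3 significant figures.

Residence time τ = M₀/F₀ = 44370 yr. The eventual steady state is M_∞ = M₀·(F₁/F₀) = 97870 × 3.530/2.206 = 156610 Tg P.
The anomaly ΔM(t) = M(t) − M_∞ decays as ΔM₀·e^(−t/τ) with ΔM₀ = 97870 − 156610 = −58740 Tg P.
At t = 67100 yr, e^(−t/τ) = e^(−1.512) = 0.2204, so ΔM = −12940 Tg P and M = 156610 − 12940 = 143670 Tg P.

144000 Tg P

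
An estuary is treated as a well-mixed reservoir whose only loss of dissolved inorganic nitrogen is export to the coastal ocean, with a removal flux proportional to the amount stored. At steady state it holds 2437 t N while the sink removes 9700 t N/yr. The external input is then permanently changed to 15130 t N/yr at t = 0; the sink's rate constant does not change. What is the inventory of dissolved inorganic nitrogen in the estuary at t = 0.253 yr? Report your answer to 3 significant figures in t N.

The sink rate constant is k = F₀/M₀ = 9700/2437 = 3.980 yr⁻¹.
Solving dM/dt = F₁ − kM with M(0) = M₀ gives M(t) = F₁/k + (M₀ − F₁/k)·e^(−kt).
F₁/k = 15130/3.980 = 3801.2 t N; kt = 3.980 × 0.253 = 1.007, e^(−kt) = 0.3653.
M(0.253) = 3801.2 + (2437 − 3801.2) × 0.3653 = 3801.2 − 498.4 = 3302.9 t N.

3300 t N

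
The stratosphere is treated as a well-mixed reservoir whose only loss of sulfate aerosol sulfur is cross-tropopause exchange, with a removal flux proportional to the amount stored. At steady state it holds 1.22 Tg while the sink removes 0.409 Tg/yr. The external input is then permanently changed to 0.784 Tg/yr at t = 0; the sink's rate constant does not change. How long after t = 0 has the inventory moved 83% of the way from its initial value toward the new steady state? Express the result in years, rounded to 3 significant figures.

τ = M₀/F₀ = 1.22/0.409 = 2.983 yr.
The remaining gap fraction is e^(−t/τ); 83% covered ⇒ e^(−t/τ) = 0.170.
t = −τ ln(0.170) = 2.983 × 1.772 = 5.286 yr.

5.29 yr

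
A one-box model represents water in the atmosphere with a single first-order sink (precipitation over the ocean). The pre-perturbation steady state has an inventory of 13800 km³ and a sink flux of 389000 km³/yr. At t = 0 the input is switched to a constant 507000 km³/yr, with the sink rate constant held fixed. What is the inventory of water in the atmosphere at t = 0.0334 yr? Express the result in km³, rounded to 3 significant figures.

The sink rate constant is k = F₀/M₀ = 389000/13800 = 28.19 yr⁻¹.
Solving dM/dt = F₁ − kM with M(0) = M₀ gives M(t) = F₁/k + (M₀ − F₁/k)·e^(−kt).
F₁/k = 507000/28.19 = 17986 km³; kt = 28.19 × 0.0334 = 0.9415, e^(−kt) = 0.3900.
M(0.0334) = 17986 + (13800 − 17986) × 0.3900 = 17986 − 1633 = 16353 km³.

16400 km³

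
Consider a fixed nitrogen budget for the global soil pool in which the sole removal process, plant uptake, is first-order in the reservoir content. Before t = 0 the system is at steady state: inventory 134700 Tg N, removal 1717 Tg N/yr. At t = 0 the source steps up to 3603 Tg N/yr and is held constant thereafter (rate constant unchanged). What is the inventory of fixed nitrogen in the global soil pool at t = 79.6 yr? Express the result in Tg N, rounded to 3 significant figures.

The sink rate constant is k = F₀/M₀ = 1717/134700 = 0.01275 yr⁻¹.
Solving dM/dt = F₁ − kM with M(0) = M₀ gives M(t) = F₁/k + (M₀ − F₁/k)·e^(−kt).
F₁/k = 3603/0.01275 = 282660 Tg N; kt = 0.01275 × 79.6 = 1.015, e^(−kt) = 0.3625.
M(79.6) = 282660 + (134700 − 282660) × 0.3625 = 282660 − 53640 = 229020 Tg N.

229000 Tg N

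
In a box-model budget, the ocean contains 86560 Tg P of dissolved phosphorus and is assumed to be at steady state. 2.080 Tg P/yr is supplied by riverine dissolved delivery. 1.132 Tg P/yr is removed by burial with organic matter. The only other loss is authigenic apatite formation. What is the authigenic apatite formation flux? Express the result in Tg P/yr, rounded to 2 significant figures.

At steady state ΣF_in = ΣF_out.
ΣF_in = 2.0800 Tg P/yr.
Authigenic apatite formation flux = ΣF_in − (1.132) = 2.0800 − 1.132 = 0.9480 Tg P/yr.

0.95 Tg P/yr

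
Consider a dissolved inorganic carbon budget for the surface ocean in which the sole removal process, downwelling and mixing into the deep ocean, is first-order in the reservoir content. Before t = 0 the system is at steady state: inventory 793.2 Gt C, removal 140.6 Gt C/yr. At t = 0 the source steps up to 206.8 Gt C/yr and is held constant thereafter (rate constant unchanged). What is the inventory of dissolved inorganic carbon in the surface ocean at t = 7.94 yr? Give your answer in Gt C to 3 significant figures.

The sink rate constant is k = F₀/M₀ = 140.6/793.2 = 0.1773 yr⁻¹.
Solving dM/dt = F₁ − kM with M(0) = M₀ gives M(t) = F₁/k + (M₀ − F₁/k)·e^(−kt).
F₁/k = 206.8/0.1773 = 1166.7 Gt C; kt = 0.1773 × 7.94 = 1.407, e^(−kt) = 0.2448.
M(7.94) = 1166.7 + (793.2 − 1166.7) × 0.2448 = 1166.7 − 91.42 = 1075.3 Gt C.

1080 Gt C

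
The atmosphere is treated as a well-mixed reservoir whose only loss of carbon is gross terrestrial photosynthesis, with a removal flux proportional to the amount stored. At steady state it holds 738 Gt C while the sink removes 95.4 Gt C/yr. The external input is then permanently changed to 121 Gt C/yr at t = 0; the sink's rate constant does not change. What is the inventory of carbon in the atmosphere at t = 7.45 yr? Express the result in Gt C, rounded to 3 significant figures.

860 Gt C

τ = M₀/F₀ = 738/95.4 = 7.736 yr; rate constant k = 1/τ.
New steady state M_∞ = F₁/k = F₁·τ = 121 × 7.736 = 936.04 Gt C.
M(t) = M_∞ + (M₀ − M_∞)·e^(−t/τ); t/τ = 7.45/7.736 = 0.9630, so e^(−t/τ) = 0.3817.
M(t) = 936.04 − 198.0 × 0.3817 = 860.44 Gt C.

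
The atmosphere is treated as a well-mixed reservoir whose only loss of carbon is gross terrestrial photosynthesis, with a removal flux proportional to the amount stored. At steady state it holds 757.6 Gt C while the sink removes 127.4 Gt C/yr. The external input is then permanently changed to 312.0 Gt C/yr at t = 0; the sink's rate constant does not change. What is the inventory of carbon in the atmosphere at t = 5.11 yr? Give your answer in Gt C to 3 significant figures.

1390 Gt C

The sink rate constant is k = F₀/M₀ = 127.4/757.6 = 0.1682 yr⁻¹.
Solving dM/dt = F₁ − kM with M(0) = M₀ gives M(t) = F₁/k + (M₀ − F₁/k)·e^(−kt).
F₁/k = 312.0/0.1682 = 1855.3 Gt C; kt = 0.1682 × 5.11 = 0.8593, e^(−kt) = 0.4235.
M(5.11) = 1855.3 + (757.6 − 1855.3) × 0.4235 = 1855.3 − 464.8 = 1390.5 Gt C.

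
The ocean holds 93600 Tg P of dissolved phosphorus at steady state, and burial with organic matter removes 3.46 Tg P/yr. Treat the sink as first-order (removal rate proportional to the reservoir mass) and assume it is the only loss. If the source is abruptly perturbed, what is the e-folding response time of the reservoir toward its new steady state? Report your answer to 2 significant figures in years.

27000 yr

For a linear reservoir the response time equals the residence time τ = M/F.
τ = 93600 / 3.46 = 27050 yr.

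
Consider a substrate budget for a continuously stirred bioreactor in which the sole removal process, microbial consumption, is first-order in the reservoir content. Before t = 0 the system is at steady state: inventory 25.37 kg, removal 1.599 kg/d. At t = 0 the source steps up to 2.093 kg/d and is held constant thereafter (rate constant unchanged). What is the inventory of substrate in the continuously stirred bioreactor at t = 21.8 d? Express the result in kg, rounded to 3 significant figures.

31.2 kg

τ = M₀/F₀ = 25.37/1.599 = 15.87 d; rate constant k = 1/τ.
New steady state M_∞ = F₁/k = F₁·τ = 2.093 × 15.87 = 33.208 kg.
M(t) = M_∞ + (M₀ − M_∞)·e^(−t/τ); t/τ = 21.8/15.87 = 1.374, so e^(−t/τ) = 0.2531.
M(t) = 33.208 − 7.838 × 0.2531 = 31.224 kg.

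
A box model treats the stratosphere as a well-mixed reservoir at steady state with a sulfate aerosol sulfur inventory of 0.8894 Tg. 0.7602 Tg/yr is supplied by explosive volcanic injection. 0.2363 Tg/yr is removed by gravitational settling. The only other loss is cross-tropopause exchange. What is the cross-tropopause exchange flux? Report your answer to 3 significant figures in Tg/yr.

0.524 Tg/yr

At steady state ΣF_in = ΣF_out.
ΣF_in = 0.76020 Tg/yr.
Cross-tropopause exchange flux = ΣF_in − (0.2363) = 0.76020 − 0.2363 = 0.5239 Tg/yr.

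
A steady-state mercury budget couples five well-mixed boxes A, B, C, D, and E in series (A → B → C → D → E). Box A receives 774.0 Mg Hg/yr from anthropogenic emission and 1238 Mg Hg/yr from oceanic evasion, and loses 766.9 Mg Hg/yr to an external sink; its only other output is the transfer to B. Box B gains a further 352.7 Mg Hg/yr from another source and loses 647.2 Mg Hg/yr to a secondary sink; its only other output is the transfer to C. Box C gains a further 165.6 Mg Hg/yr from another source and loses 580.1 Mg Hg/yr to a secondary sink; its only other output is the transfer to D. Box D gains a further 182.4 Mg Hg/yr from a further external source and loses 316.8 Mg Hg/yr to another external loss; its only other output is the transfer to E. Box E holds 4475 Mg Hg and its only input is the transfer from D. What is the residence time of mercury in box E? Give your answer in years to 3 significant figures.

Box A: F(A→B) = (774.0 + 1238) − 766.9 = 1245.1 Mg Hg/yr.
Box B: F(B→C) = (1245.1 + 352.7) − 647.2 = 950.60 Mg Hg/yr.
Box C: F(C→D) = (950.60 + 165.6) − 580.1 = 536.10 Mg Hg/yr.
Box D: F(D→E) = (536.10 + 182.4) − 316.8 = 401.70 Mg Hg/yr.
Box E throughput = its input = 401.70 Mg Hg/yr; τ = 4475 / 401.70 = 11.14 yr.

11.1 yr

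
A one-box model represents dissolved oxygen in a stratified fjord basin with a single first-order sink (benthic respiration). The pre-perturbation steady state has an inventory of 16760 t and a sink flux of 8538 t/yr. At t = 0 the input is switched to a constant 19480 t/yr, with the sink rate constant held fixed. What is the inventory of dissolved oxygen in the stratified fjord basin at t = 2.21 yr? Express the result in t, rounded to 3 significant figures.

31300 t

The sink rate constant is k = F₀/M₀ = 8538/16760 = 0.5094 yr⁻¹.
Solving dM/dt = F₁ − kM with M(0) = M₀ gives M(t) = F₁/k + (M₀ − F₁/k)·e^(−kt).
F₁/k = 19480/0.5094 = 38239 t; kt = 0.5094 × 2.21 = 1.126, e^(−kt) = 0.3244.
M(2.21) = 38239 + (16760 − 38239) × 0.3244 = 38239 − 6967 = 31272 t.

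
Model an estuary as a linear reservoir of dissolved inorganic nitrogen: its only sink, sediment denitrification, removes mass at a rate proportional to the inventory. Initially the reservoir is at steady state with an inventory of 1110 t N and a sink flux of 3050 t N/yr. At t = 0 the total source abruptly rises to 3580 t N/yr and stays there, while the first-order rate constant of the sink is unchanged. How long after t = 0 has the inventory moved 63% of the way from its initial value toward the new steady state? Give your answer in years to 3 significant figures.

0.362 yr

τ = M₀/F₀ = 1110/3050 = 0.3639 yr.
The remaining gap fraction is e^(−t/τ); 63% covered ⇒ e^(−t/τ) = 0.370.
t = −τ ln(0.370) = 0.3639 × 0.9943 = 0.3618 yr.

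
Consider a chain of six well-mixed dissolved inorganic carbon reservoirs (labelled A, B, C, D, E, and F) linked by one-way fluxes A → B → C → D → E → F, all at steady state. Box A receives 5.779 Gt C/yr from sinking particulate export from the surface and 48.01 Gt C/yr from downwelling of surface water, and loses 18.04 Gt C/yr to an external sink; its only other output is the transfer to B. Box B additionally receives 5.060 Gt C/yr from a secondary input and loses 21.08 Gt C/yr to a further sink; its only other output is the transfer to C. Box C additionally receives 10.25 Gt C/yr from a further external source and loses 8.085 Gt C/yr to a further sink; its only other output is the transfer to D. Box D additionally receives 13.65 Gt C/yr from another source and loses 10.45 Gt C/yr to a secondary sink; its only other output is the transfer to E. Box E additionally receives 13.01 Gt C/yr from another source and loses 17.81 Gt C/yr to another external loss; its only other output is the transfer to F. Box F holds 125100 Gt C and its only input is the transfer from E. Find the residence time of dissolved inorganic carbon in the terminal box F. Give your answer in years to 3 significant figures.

Box A: F(A→B) = (5.779 + 48.01) − 18.04 = 35.749 Gt C/yr.
Box B: F(B→C) = (35.749 + 5.060) − 21.08 = 19.729 Gt C/yr.
Box C: F(C→D) = (19.729 + 10.25) − 8.085 = 21.894 Gt C/yr.
Box D: F(D→E) = (21.894 + 13.65) − 10.45 = 25.094 Gt C/yr.
Box E: F(E→F) = (25.094 + 13.01) − 17.81 = 20.294 Gt C/yr.
Box F throughput = its input = 20.294 Gt C/yr; τ = 125100 / 20.294 = 6164 yr.

6160 yr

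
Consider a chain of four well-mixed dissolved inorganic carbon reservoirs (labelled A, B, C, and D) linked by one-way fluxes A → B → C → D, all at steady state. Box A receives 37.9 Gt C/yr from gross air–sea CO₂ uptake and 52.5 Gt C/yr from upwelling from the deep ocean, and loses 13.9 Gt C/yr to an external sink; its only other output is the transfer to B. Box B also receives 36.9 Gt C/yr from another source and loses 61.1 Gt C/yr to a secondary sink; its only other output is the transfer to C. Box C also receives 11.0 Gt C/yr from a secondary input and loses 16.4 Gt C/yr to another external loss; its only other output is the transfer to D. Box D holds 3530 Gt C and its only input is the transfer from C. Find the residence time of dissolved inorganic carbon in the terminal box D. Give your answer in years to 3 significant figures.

75.3 yr

Box A: F(A→B) = (37.9 + 52.5) − 13.9 = 76.500 Gt C/yr.
Box B: F(B→C) = (76.500 + 36.9) − 61.1 = 52.300 Gt C/yr.
Box C: F(C→D) = (52.300 + 11.0) − 16.4 = 46.900 Gt C/yr.
Box D throughput = its input = 46.900 Gt C/yr; τ = 3530 / 46.900 = 75.27 yr.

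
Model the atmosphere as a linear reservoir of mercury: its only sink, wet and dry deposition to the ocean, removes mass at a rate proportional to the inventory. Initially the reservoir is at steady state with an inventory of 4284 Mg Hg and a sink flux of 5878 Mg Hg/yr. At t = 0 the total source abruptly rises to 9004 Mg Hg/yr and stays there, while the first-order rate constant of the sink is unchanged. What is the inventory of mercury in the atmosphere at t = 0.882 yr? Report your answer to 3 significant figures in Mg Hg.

The sink rate constant is k = F₀/M₀ = 5878/4284 = 1.372 yr⁻¹.
Solving dM/dt = F₁ − kM with M(0) = M₀ gives M(t) = F₁/k + (M₀ − F₁/k)·e^(−kt).
F₁/k = 9004/1.372 = 6562.3 Mg Hg; kt = 1.372 × 0.882 = 1.210, e^(−kt) = 0.2981.
M(0.882) = 6562.3 + (4284 − 6562.3) × 0.2981 = 6562.3 − 679.3 = 5883.0 Mg Hg.

5880 Mg Hg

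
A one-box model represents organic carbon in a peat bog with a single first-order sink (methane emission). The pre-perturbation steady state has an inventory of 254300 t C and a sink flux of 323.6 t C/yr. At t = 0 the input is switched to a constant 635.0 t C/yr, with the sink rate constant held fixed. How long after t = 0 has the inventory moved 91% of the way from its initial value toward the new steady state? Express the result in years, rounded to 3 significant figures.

τ = M₀/F₀ = 254300/323.6 = 785.8 yr.
The remaining gap fraction is e^(−t/τ); 91% covered ⇒ e^(−t/τ) = 0.0900.
t = −τ ln(0.0900) = 785.8 × 2.408 = 1892 yr.

1890 yr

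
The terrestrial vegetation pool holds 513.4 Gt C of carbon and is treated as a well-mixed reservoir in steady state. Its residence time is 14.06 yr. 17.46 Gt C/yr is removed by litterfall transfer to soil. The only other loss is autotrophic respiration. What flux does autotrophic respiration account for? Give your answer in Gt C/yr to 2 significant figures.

19 Gt C/yr

Total removal F = M/τ = 513.4 / 14.06 = 36.51 Gt C/yr.
Autotrophic respiration = F − (17.46) = 36.51 − 17.46 = 19.05 Gt C/yr.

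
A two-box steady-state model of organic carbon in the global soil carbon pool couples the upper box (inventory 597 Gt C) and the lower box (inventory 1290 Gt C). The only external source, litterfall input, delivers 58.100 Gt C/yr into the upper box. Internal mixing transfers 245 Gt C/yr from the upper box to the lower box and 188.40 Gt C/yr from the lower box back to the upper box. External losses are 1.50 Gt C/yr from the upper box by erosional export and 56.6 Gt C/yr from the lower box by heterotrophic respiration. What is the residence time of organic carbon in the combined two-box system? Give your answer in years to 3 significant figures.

For the system as a whole, the A↔B exchange is internal and contributes nothing to the throughput; only the external sinks remove mass.
M_total = 597 + 1290 = 1887.0 Gt C.
ΣF_external_out = 1.50 + 56.6 = 58.100 Gt C/yr.
τ = M_total / ΣF_ext = 1887.0 / 58.100 = 32.48 yr.

32.5 yr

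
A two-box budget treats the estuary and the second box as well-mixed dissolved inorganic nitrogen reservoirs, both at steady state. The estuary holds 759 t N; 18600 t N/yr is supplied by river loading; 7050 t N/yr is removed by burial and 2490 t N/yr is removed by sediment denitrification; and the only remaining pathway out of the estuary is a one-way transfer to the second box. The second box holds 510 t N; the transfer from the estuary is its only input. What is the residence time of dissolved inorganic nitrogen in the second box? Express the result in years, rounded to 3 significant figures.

0.0563 yr

Balance the estuary: ΣF_in = 18600 t N/yr.
Transfer to the second box = ΣF_in − (7050 + 2490) = 9060.0 t N/yr.
At steady state the output of the second box equals its input, 9060.0 t N/yr.
τ = M / F = 510 / 9060.0 = 0.05629 yr.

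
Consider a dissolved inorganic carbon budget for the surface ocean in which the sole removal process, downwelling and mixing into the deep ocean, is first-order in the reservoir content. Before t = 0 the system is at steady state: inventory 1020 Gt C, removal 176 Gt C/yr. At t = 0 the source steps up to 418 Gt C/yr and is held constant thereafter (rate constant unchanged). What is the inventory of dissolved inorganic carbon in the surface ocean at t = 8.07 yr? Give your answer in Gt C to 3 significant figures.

The sink rate constant is k = F₀/M₀ = 176/1020 = 0.1725 yr⁻¹.
Solving dM/dt = F₁ − kM with M(0) = M₀ gives M(t) = F₁/k + (M₀ − F₁/k)·e^(−kt).
F₁/k = 418/0.1725 = 2422.5 Gt C; kt = 0.1725 × 8.07 = 1.392, e^(−kt) = 0.2485.
M(8.07) = 2422.5 + (1020 − 2422.5) × 0.2485 = 2422.5 − 348.5 = 2074.0 Gt C.

2070 Gt C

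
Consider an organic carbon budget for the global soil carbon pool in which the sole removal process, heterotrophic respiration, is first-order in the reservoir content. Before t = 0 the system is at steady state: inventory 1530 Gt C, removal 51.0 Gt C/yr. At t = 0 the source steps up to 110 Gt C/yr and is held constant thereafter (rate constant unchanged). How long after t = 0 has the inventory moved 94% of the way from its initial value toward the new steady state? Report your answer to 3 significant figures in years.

84.4 yr

τ = M₀/F₀ = 1530/51.0 = 30.00 yr.
The remaining gap fraction is e^(−t/τ); 94% covered ⇒ e^(−t/τ) = 0.0600.
t = −τ ln(0.0600) = 30.00 × 2.813 = 84.40 yr.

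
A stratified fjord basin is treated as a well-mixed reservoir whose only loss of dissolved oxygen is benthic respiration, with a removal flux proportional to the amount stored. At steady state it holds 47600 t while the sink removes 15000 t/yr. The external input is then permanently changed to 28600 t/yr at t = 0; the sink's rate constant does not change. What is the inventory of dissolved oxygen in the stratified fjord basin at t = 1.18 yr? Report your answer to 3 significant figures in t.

τ = M₀/F₀ = 47600/15000 = 3.173 yr; rate constant k = 1/τ.
New steady state M_∞ = F₁/k = F₁·τ = 28600 × 3.173 = 90757 t.
M(t) = M_∞ + (M₀ − M_∞)·e^(−t/τ); t/τ = 1.18/3.173 = 0.3718, so e^(−t/τ) = 0.6895.
M(t) = 90757 − 43160 × 0.6895 = 61002 t.

61000 t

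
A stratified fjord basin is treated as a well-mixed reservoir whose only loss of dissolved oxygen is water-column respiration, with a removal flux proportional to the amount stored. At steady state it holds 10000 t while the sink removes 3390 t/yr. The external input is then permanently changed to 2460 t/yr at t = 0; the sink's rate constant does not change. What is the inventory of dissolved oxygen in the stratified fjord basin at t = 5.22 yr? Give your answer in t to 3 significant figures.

The sink rate constant is k = F₀/M₀ = 3390/10000 = 0.3390 yr⁻¹.
Solving dM/dt = F₁ − kM with M(0) = M₀ gives M(t) = F₁/k + (M₀ − F₁/k)·e^(−kt).
F₁/k = 2460/0.3390 = 7256.6 t; kt = 0.3390 × 5.22 = 1.770, e^(−kt) = 0.1704.
M(5.22) = 7256.6 + (10000 − 7256.6) × 0.1704 = 7256.6 + 467.5 = 7724.1 t.

7720 t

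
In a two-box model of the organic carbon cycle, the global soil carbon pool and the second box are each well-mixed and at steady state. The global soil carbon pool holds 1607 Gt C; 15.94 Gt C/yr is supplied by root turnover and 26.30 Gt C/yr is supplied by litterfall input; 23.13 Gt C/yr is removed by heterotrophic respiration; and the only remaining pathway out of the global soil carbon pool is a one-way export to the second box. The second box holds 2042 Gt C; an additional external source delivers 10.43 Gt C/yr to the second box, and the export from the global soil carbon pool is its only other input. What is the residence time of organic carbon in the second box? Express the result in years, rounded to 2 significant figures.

69 yr

Balance the global soil carbon pool: ΣF_in = 15.94 + 26.30 = 42.240 Gt C/yr.
Export to the second box = ΣF_in − (23.13) = 19.110 Gt C/yr.
Total input to the second box = 19.110 + 10.43 = 29.540 Gt C/yr; at steady state this equals its total output.
τ = M / F = 2042 / 29.540 = 69.13 yr.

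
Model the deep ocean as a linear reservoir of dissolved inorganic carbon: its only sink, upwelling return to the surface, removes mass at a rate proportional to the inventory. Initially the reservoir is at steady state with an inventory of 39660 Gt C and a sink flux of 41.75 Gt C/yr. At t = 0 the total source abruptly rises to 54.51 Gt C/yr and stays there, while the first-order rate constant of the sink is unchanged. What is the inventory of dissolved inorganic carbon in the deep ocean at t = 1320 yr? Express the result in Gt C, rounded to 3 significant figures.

48800 Gt C

Residence time τ = M₀/F₀ = 949.9 yr. The eventual steady state is M_∞ = M₀·(F₁/F₀) = 39660 × 54.51/41.75 = 51781 Gt C.
The anomaly ΔM(t) = M(t) − M_∞ decays as ΔM₀·e^(−t/τ) with ΔM₀ = 39660 − 51781 = −12120 Gt C.
At t = 1320 yr, e^(−t/τ) = e^(−1.390) = 0.2492, so ΔM = −3020 Gt C and M = 51781 − 3020 = 48761 Gt C.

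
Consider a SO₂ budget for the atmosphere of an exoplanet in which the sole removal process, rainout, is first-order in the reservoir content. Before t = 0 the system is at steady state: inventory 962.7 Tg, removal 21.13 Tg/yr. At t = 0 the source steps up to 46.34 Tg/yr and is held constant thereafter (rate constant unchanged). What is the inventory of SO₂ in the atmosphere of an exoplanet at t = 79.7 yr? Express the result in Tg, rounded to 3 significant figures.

τ = M₀/F₀ = 962.7/21.13 = 45.56 yr; rate constant k = 1/τ.
New steady state M_∞ = F₁/k = F₁·τ = 46.34 × 45.56 = 2111.3 Tg.
M(t) = M_∞ + (M₀ − M_∞)·e^(−t/τ); t/τ = 79.7/45.56 = 1.749, so e^(−t/τ) = 0.1739.
M(t) = 2111.3 − 1149 × 0.1739 = 1911.6 Tg.

1910 Tg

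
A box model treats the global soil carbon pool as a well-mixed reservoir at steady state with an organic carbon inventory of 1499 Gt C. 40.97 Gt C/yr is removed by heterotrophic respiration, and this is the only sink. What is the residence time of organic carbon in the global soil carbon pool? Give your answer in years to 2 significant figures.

τ = M / F = 1499 / 40.97 = 36.59 yr.

37 yr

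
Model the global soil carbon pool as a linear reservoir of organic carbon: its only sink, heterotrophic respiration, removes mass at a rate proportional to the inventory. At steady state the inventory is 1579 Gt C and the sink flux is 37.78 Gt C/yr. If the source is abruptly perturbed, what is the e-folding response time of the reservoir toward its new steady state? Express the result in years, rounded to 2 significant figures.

42 yr

For a linear reservoir the response time equals the residence time τ = M/F.
τ = 1579 / 37.78 = 41.79 yr.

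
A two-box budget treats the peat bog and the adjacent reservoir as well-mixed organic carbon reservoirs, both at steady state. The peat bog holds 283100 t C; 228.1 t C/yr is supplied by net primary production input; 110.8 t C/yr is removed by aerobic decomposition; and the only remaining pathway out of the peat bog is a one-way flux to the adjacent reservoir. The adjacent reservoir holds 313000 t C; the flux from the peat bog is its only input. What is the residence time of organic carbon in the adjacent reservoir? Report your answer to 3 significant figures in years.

2670 yr

Balance the peat bog: ΣF_in = 228.10 t C/yr.
Flux to the adjacent reservoir = ΣF_in − (110.8) = 117.30 t C/yr.
At steady state the output of the adjacent reservoir equals its input, 117.30 t C/yr.
τ = M / F = 313000 / 117.30 = 2668 yr.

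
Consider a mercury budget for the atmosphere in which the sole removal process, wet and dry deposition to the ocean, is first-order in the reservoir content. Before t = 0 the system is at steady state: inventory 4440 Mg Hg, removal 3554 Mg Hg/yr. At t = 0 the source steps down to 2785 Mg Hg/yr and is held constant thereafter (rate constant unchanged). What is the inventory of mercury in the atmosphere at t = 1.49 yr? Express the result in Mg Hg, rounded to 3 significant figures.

Residence time τ = M₀/F₀ = 1.249 yr. The eventual steady state is M_∞ = M₀·(F₁/F₀) = 4440 × 2785/3554 = 3479.3 Mg Hg.
The anomaly ΔM(t) = M(t) − M_∞ decays as ΔM₀·e^(−t/τ) with ΔM₀ = 4440 − 3479.3 = 960.7 Mg Hg.
At t = 1.49 yr, e^(−t/τ) = e^(−1.193) = 0.3034, so ΔM = 291.5 Mg Hg and M = 3479.3 + 291.5 = 3770.8 Mg Hg.

3770 Mg Hg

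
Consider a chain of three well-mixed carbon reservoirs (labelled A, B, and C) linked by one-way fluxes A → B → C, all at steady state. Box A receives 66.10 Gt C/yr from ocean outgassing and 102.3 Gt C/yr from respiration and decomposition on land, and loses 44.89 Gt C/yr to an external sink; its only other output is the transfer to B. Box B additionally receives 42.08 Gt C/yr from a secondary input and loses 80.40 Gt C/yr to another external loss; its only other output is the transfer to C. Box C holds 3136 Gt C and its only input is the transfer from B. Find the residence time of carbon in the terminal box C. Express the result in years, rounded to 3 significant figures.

36.8 yr

Box A: F(A→B) = (66.10 + 102.3) − 44.89 = 123.51 Gt C/yr.
Box B: F(B→C) = (123.51 + 42.08) − 80.40 = 85.190 Gt C/yr.
Box C throughput = its input = 85.190 Gt C/yr; τ = 3136 / 85.190 = 36.81 yr.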